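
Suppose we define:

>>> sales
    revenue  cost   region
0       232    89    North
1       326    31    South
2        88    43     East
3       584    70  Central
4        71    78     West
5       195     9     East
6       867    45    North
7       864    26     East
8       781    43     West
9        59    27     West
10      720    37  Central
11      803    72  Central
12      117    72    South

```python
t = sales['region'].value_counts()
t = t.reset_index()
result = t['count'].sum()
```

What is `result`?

value_counts of region:
region
East       3
Central    3
West       3
North      2
South      2
Name: count, dtype: int64
reset_index():
    region  count
0     East      3
1  Central      3
2     West      3
3    North      2
4    South      2

13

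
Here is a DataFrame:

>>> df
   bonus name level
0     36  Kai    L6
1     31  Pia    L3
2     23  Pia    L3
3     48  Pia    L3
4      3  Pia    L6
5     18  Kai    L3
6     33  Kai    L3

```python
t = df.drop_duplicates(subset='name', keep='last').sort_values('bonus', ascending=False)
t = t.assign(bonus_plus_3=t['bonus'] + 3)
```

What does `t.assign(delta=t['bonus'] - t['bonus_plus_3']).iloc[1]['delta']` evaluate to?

drop duplicate name (keep=last):
   bonus name level
4      3  Pia    L6
6     33  Kai    L3
sort by bonus descending:
   bonus name level
6     33  Kai    L3
4      3  Pia    L6
add column bonus_plus_3 = t['bonus'] + 3:
   bonus name level  bonus_plus_3
6     33  Kai    L3            36
4      3  Pia    L6             6
add column delta = t['bonus'] - t['bonus_plus_3']:
   bonus name level  bonus_plus_3  delta
6     33  Kai    L3            36     -3
4      3  Pia    L6             6     -3
Reading off the value at position 1, column 'delta', we get -3.

-3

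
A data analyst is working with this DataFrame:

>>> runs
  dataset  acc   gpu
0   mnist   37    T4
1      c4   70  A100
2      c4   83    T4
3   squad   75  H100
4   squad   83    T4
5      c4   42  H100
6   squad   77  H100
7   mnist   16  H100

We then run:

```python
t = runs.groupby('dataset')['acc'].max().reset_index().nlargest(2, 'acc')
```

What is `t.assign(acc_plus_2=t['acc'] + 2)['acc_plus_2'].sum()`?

group by dataset, max of acc:
dataset
c4       83
mnist    37
squad    83
Name: acc, dtype: int64
reset_index():
  dataset  acc
0      c4   83
1   mnist   37
2   squad   83
take 2 rows with largest acc:
  dataset  acc
0      c4   83
2   squad   83
add column acc_plus_2 = t['acc'] + 2:
  dataset  acc  acc_plus_2
0      c4   83          85
2   squad   83          85

170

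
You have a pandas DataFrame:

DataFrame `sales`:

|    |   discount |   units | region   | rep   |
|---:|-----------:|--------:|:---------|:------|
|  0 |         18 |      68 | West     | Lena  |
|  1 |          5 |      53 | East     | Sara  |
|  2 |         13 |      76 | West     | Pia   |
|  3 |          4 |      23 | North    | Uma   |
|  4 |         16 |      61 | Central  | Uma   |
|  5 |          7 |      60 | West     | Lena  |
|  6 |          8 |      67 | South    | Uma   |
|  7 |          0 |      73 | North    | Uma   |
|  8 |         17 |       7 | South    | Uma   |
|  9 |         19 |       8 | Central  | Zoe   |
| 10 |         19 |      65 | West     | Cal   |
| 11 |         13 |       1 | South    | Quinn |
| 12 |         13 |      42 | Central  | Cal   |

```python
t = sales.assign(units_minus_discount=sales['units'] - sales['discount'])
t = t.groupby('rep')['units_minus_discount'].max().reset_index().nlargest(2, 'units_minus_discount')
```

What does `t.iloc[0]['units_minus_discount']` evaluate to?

add column units_minus_discount = sales['units'] - sales['discount']:
    discount  units   region    rep  units_minus_discount
0         18     68     West   Lena                    50
1          5     53     East   Sara                    48
2         13     76     West    Pia                    63
3          4     23    North    Uma                    19
4         16     61  Central    Uma                    45
5          7     60     West   Lena                    53
6          8     67    South    Uma                    59
7          0     73    North    Uma                    73
8         17      7    South    Uma                   -10
9         19      8  Central    Zoe                   -11
10        19     65     West    Cal                    46
11        13      1    South  Quinn                   -12
12        13     42  Central    Cal                    29
group by rep, max of units_minus_discount:
rep
Cal      46
Lena     53
Pia      63
Quinn   -12
Sara     48
Uma      73
Zoe     -11
Name: units_minus_discount, dtype: int64
reset_index():
     rep  units_minus_discount
0    Cal                    46
1   Lena                    53
2    Pia                    63
3  Quinn                   -12
4   Sara                    48
5    Uma                    73
6    Zoe                   -11
take 2 rows with largest units_minus_discount:
   rep  units_minus_discount
5  Uma                    73
2  Pia                    63
value at position 0, column 'units_minus_discount' → 73

73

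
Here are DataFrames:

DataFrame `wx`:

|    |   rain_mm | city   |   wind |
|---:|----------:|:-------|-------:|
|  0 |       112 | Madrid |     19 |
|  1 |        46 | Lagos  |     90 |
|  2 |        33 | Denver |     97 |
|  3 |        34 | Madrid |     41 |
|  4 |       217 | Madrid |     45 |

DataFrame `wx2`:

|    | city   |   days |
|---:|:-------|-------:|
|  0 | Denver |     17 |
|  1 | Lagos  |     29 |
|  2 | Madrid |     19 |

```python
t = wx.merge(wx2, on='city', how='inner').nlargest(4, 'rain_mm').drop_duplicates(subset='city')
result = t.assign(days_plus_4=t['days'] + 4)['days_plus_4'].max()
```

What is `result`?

33

merge on 'city' (how='inner') → 5 rows:
   rain_mm    city  wind  days
0      112  Madrid    19    19
1       46   Lagos    90    29
2       33  Denver    97    17
3       34  Madrid    41    19
4      217  Madrid    45    19
take 4 rows with largest rain_mm:
   rain_mm    city  wind  days
4      217  Madrid    45    19
0      112  Madrid    19    19
1       46   Lagos    90    29
3       34  Madrid    41    19
drop duplicate city (keep=first):
   rain_mm    city  wind  days
4      217  Madrid    45    19
1       46   Lagos    90    29
add column days_plus_4 = t['days'] + 4:
   rain_mm    city  wind  days  days_plus_4
4      217  Madrid    45    19           23
1       46   Lagos    90    29           33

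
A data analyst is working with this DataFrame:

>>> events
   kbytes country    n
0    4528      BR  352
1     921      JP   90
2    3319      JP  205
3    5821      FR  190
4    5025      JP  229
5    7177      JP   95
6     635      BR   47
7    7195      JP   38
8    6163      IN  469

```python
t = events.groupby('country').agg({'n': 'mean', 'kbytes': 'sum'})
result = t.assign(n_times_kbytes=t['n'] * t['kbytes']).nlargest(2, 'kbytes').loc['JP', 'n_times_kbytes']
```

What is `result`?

3105901.8

group by country: mean(n), sum(kbytes):
             n  kbytes
country               
BR       199.5    5163
FR       190.0    5821
IN       469.0    6163
JP       131.4   23637
add column n_times_kbytes = t['n'] * t['kbytes']:
             n  kbytes  n_times_kbytes
country                               
BR       199.5    5163       1030018.5
FR       190.0    5821       1105990.0
IN       469.0    6163       2890447.0
JP       131.4   23637       3105901.8
take 2 rows with largest kbytes:
             n  kbytes  n_times_kbytes
country                               
JP       131.4   23637       3105901.8
IN       469.0    6163       2890447.0
Reading off the value at row 'JP', column 'n_times_kbytes', we get 3105901.8.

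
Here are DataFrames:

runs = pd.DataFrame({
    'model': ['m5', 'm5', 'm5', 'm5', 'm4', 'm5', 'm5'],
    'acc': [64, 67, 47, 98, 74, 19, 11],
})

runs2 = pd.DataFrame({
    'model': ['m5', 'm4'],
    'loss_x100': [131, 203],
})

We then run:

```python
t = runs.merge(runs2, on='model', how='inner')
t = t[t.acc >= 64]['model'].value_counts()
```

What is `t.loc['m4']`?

1

merge on 'model' (how='inner') → 7 rows:
  model  acc  loss_x100
0    m5   64        131
1    m5   67        131
2    m5   47        131
3    m5   98        131
4    m4   74        203
5    m5   19        131
6    m5   11        131
filter rows where acc >= 64:
  model  acc  loss_x100
0    m5   64        131
1    m5   67        131
3    m5   98        131
4    m4   74        203
value_counts of model:
model
m5    3
m4    1
Name: count, dtype: int64
Hence 1.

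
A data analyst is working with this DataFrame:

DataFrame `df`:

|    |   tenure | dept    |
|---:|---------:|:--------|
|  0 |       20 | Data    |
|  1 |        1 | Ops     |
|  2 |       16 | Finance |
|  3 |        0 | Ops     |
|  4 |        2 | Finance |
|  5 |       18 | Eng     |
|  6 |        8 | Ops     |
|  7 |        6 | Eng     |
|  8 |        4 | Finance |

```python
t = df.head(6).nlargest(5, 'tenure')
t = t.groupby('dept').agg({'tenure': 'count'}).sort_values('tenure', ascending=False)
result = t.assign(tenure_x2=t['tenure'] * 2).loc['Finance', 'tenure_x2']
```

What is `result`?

take first 6 rows:
   tenure     dept
0      20     Data
1       1      Ops
2      16  Finance
3       0      Ops
4       2  Finance
5      18      Eng
take 5 rows with largest tenure:
   tenure     dept
0      20     Data
5      18      Eng
2      16  Finance
4       2  Finance
1       1      Ops
group by dept, count of tenure:
         tenure
dept           
Data          1
Eng           1
Finance       2
Ops           1
sort by tenure descending:
         tenure
dept           
Finance       2
Data          1
Eng           1
Ops           1
add column tenure_x2 = t['tenure'] * 2:
         tenure  tenure_x2
dept                      
Finance       2          4
Data          1          2
Eng           1          2
Ops           1          2

4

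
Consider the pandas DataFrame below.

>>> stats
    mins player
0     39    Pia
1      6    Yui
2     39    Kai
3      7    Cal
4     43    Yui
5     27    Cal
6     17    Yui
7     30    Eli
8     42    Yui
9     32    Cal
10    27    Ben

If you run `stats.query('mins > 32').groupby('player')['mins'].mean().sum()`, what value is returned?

filter rows where mins > 32:
   mins player
0    39    Pia
2    39    Kai
4    43    Yui
8    42    Yui
group by player, mean of mins:
player
Kai    39.0
Pia    39.0
Yui    42.5
Name: mins, dtype: float64
So sum() = 120.5.

120.5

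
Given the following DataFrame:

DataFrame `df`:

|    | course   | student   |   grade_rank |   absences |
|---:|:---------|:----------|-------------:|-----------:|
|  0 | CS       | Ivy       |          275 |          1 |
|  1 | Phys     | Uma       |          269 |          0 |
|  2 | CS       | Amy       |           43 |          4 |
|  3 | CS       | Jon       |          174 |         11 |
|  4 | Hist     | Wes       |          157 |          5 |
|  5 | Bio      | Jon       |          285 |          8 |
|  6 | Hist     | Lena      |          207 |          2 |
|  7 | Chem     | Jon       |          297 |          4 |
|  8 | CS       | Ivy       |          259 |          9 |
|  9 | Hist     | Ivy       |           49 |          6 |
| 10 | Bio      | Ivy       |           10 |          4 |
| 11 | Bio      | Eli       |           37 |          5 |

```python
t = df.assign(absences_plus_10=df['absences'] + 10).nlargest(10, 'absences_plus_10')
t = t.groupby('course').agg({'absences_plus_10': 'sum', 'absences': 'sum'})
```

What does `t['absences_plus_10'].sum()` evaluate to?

158

add column absences_plus_10 = df['absences'] + 10:
   course student  grade_rank  absences  absences_plus_10
0      CS     Ivy         275         1                11
1    Phys     Uma         269         0                10
2      CS     Amy          43         4                14
3      CS     Jon         174        11                21
4    Hist     Wes         157         5                15
5     Bio     Jon         285         8                18
6    Hist    Lena         207         2                12
7    Chem     Jon         297         4                14
8      CS     Ivy         259         9                19
9    Hist     Ivy          49         6                16
10    Bio     Ivy          10         4                14
11    Bio     Eli          37         5                15
take 10 rows with largest absences_plus_10:
   course student  grade_rank  absences  absences_plus_10
3      CS     Jon         174        11                21
8      CS     Ivy         259         9                19
5     Bio     Jon         285         8                18
9    Hist     Ivy          49         6                16
4    Hist     Wes         157         5                15
11    Bio     Eli          37         5                15
2      CS     Amy          43         4                14
7    Chem     Jon         297         4                14
10    Bio     Ivy          10         4                14
6    Hist    Lena         207         2                12
group by course: sum(absences_plus_10), sum(absences):
        absences_plus_10  absences
course                            
Bio                   47        17
CS                    54        24
Chem                  14         4
Hist                  43        13
Then the sum of column 'absences_plus_10': 158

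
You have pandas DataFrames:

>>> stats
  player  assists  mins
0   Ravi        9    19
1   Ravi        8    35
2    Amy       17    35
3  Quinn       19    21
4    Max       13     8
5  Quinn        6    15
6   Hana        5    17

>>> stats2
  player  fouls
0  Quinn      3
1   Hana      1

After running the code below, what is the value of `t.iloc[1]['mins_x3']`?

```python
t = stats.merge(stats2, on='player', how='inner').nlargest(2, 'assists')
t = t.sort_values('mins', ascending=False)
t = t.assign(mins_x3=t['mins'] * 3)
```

45

merge on 'player' (how='inner') → 3 rows:
  player  assists  mins  fouls
0  Quinn       19    21      3
1  Quinn        6    15      3
2   Hana        5    17      1
take 2 rows with largest assists:
  player  assists  mins  fouls
0  Quinn       19    21      3
1  Quinn        6    15      3
sort by mins descending:
  player  assists  mins  fouls
0  Quinn       19    21      3
1  Quinn        6    15      3
add column mins_x3 = t['mins'] * 3:
  player  assists  mins  fouls  mins_x3
0  Quinn       19    21      3       63
1  Quinn        6    15      3       45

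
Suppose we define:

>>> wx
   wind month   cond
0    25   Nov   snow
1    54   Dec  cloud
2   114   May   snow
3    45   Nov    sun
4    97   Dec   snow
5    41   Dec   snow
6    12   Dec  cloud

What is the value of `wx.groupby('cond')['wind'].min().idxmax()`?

sun

group by cond, min of wind:
cond
cloud    12
snow     25
sun      45
Name: wind, dtype: int64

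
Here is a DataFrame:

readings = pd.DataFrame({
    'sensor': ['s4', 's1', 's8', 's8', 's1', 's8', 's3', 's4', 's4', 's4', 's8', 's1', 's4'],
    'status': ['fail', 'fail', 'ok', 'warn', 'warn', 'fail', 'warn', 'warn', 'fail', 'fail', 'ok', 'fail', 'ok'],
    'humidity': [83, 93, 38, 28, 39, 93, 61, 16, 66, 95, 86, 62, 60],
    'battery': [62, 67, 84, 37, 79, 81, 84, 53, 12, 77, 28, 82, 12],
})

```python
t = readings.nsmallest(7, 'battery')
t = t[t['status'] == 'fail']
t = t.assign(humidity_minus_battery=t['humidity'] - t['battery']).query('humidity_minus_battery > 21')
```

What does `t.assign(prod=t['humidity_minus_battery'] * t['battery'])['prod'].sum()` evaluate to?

2390

take 7 rows with smallest battery:
   sensor status  humidity  battery
8      s4   fail        66       12
12     s4     ok        60       12
10     s8     ok        86       28
3      s8   warn        28       37
7      s4   warn        16       53
0      s4   fail        83       62
1      s1   fail        93       67
filter rows where status == 'fail':
  sensor status  humidity  battery
8     s4   fail        66       12
0     s4   fail        83       62
1     s1   fail        93       67
add column humidity_minus_battery = t['humidity'] - t['battery']:
  sensor status  humidity  battery  humidity_minus_battery
8     s4   fail        66       12                      54
0     s4   fail        83       62                      21
1     s1   fail        93       67                      26
filter rows where humidity_minus_battery > 21:
  sensor status  humidity  battery  humidity_minus_battery
8     s4   fail        66       12                      54
1     s1   fail        93       67                      26
add column prod = t['humidity_minus_battery'] * t['battery']:
  sensor status  humidity  battery  humidity_minus_battery  prod
8     s4   fail        66       12                      54   648
1     s1   fail        93       67                      26  1742
Hence 2390.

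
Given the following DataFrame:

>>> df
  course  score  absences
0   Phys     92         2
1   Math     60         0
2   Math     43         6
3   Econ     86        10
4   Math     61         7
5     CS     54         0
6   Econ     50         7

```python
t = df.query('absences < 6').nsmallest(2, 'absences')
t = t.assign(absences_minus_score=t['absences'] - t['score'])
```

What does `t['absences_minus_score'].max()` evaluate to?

-54

filter rows where absences < 6:
  course  score  absences
0   Phys     92         2
1   Math     60         0
5     CS     54         0
take 2 rows with smallest absences:
  course  score  absences
1   Math     60         0
5     CS     54         0
add column absences_minus_score = t['absences'] - t['score']:
  course  score  absences  absences_minus_score
1   Math     60         0                   -60
5     CS     54         0                   -54
The max of column 'absences_minus_score' is -54.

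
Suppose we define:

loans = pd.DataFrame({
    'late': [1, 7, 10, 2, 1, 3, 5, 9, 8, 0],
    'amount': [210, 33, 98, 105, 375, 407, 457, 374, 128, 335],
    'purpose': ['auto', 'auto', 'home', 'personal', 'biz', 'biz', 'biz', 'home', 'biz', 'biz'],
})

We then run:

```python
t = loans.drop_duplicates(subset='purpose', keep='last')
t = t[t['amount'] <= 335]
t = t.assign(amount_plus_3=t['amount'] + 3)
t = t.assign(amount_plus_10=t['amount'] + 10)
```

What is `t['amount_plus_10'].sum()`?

drop duplicate purpose (keep=last):
   late  amount   purpose
1     7      33      auto
3     2     105  personal
7     9     374      home
9     0     335       biz
filter rows where amount <= 335:
   late  amount   purpose
1     7      33      auto
3     2     105  personal
9     0     335       biz
add column amount_plus_3 = t['amount'] + 3:
   late  amount   purpose  amount_plus_3
1     7      33      auto             36
3     2     105  personal            108
9     0     335       biz            338
add column amount_plus_10 = t['amount'] + 10:
   late  amount   purpose  amount_plus_3  amount_plus_10
1     7      33      auto             36              43
3     2     105  personal            108             115
9     0     335       biz            338             345
Taking the sum of column 'amount_plus_10' gives 503.

503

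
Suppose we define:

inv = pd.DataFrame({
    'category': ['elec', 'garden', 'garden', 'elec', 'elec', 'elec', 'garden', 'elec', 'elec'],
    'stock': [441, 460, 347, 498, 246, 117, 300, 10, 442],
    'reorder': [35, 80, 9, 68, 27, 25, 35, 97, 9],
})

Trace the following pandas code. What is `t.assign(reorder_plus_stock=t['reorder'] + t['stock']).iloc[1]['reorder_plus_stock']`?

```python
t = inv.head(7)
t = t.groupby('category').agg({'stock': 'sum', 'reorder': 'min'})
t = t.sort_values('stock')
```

1327

take first 7 rows:
  category  stock  reorder
0     elec    441       35
1   garden    460       80
2   garden    347        9
3     elec    498       68
4     elec    246       27
5     elec    117       25
6   garden    300       35
group by category: sum(stock), min(reorder):
          stock  reorder
category                
elec       1302       25
garden     1107        9
sort by stock:
          stock  reorder
category                
garden     1107        9
elec       1302       25
add column reorder_plus_stock = t['reorder'] + t['stock']:
          stock  reorder  reorder_plus_stock
category                                    
garden     1107        9                1116
elec       1302       25                1327
Taking the value at position 1, column 'reorder_plus_stock' gives 1327.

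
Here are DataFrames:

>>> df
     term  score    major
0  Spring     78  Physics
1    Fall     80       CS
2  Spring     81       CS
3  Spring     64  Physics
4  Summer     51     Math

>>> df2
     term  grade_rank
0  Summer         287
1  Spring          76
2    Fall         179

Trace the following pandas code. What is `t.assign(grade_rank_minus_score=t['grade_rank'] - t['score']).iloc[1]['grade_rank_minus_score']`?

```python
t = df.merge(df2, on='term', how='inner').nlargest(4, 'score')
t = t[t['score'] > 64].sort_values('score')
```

merge on 'term' (how='inner') → 5 rows:
     term  score    major  grade_rank
0  Spring     78  Physics          76
1    Fall     80       CS         179
2  Spring     81       CS          76
3  Spring     64  Physics          76
4  Summer     51     Math         287
take 4 rows with largest score:
     term  score    major  grade_rank
2  Spring     81       CS          76
1    Fall     80       CS         179
0  Spring     78  Physics          76
3  Spring     64  Physics          76
filter rows where score > 64:
     term  score    major  grade_rank
2  Spring     81       CS          76
1    Fall     80       CS         179
0  Spring     78  Physics          76
sort by score:
     term  score    major  grade_rank
0  Spring     78  Physics          76
1    Fall     80       CS         179
2  Spring     81       CS          76
add column grade_rank_minus_score = t['grade_rank'] - t['score']:
     term  score    major  grade_rank  grade_rank_minus_score
0  Spring     78  Physics          76                      -2
1    Fall     80       CS         179                      99
2  Spring     81       CS          76                      -5
value at position 1, column 'grade_rank_minus_score' → 99

99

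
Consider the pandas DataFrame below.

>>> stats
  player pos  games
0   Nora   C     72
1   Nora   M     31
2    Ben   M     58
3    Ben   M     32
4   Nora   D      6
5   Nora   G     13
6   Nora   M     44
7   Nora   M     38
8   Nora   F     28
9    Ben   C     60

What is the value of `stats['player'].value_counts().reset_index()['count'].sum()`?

value_counts of player:
player
Nora    7
Ben     3
Name: count, dtype: int64
reset_index():
  player  count
0   Nora      7
1    Ben      3
Hence 10.

10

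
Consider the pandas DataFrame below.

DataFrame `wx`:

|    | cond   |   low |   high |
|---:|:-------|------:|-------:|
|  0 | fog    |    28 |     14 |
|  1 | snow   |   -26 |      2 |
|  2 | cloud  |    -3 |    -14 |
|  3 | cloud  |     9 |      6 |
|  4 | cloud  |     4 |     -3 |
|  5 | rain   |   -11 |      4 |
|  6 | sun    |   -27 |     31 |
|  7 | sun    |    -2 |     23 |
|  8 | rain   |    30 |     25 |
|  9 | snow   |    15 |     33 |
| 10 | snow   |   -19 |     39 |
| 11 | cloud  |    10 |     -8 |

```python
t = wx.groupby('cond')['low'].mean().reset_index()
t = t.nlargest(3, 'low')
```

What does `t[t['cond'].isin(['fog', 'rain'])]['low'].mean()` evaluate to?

18.75

group by cond, mean of low:
cond
cloud     5.0
fog      28.0
rain      9.5
snow    -10.0
sun     -14.5
Name: low, dtype: float64
reset_index():
    cond   low
0  cloud   5.0
1    fog  28.0
2   rain   9.5
3   snow -10.0
4    sun -14.5
take 3 rows with largest low:
    cond   low
1    fog  28.0
2   rain   9.5
0  cloud   5.0
filter rows where cond in ['fog', 'rain']:
   cond   low
1   fog  28.0
2  rain   9.5
So mean() = 18.75.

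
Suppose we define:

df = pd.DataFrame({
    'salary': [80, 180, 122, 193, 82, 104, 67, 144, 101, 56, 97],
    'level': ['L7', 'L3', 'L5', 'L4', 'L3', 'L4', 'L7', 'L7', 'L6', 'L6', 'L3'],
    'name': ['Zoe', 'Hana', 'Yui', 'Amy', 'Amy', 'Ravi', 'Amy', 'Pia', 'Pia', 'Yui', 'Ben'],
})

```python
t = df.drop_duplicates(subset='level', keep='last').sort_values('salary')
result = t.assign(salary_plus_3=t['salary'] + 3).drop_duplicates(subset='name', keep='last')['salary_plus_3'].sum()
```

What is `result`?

479

drop duplicate level (keep=last):
    salary level  name
2      122    L5   Yui
5      104    L4  Ravi
7      144    L7   Pia
9       56    L6   Yui
10      97    L3   Ben
sort by salary:
    salary level  name
9       56    L6   Yui
10      97    L3   Ben
5      104    L4  Ravi
2      122    L5   Yui
7      144    L7   Pia
add column salary_plus_3 = t['salary'] + 3:
    salary level  name  salary_plus_3
9       56    L6   Yui             59
10      97    L3   Ben            100
5      104    L4  Ravi            107
2      122    L5   Yui            125
7      144    L7   Pia            147
drop duplicate name (keep=last):
    salary level  name  salary_plus_3
10      97    L3   Ben            100
5      104    L4  Ravi            107
2      122    L5   Yui            125
7      144    L7   Pia            147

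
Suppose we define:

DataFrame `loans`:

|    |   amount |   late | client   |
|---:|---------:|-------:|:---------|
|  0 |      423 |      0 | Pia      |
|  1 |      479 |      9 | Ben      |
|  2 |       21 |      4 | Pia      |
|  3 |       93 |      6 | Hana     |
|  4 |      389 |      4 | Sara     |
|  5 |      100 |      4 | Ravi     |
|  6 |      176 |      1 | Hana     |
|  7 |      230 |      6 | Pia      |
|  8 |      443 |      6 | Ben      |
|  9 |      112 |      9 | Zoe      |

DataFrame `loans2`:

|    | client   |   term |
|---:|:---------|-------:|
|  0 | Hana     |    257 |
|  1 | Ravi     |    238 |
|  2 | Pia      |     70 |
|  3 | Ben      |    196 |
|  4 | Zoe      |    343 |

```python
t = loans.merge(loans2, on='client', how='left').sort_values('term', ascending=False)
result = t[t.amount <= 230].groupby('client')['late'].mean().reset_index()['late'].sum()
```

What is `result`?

merge on 'client' (how='left') → 10 rows:
   amount  late client   term
0     423     0    Pia   70.0
1     479     9    Ben  196.0
2      21     4    Pia   70.0
3      93     6   Hana  257.0
4     389     4   Sara    NaN
5     100     4   Ravi  238.0
6     176     1   Hana  257.0
7     230     6    Pia   70.0
8     443     6    Ben  196.0
9     112     9    Zoe  343.0
sort by term descending:
   amount  late client   term
9     112     9    Zoe  343.0
3      93     6   Hana  257.0
6     176     1   Hana  257.0
5     100     4   Ravi  238.0
1     479     9    Ben  196.0
8     443     6    Ben  196.0
0     423     0    Pia   70.0
2      21     4    Pia   70.0
7     230     6    Pia   70.0
4     389     4   Sara    NaN
filter rows where amount <= 230:
   amount  late client   term
9     112     9    Zoe  343.0
3      93     6   Hana  257.0
6     176     1   Hana  257.0
5     100     4   Ravi  238.0
2      21     4    Pia   70.0
7     230     6    Pia   70.0
group by client, mean of late:
client
Hana    3.5
Pia     5.0
Ravi    4.0
Zoe     9.0
Name: late, dtype: float64
reset_index():
  client  late
0   Hana   3.5
1    Pia   5.0
2   Ravi   4.0
3    Zoe   9.0
Taking the sum of column 'late' gives 21.5.

21.5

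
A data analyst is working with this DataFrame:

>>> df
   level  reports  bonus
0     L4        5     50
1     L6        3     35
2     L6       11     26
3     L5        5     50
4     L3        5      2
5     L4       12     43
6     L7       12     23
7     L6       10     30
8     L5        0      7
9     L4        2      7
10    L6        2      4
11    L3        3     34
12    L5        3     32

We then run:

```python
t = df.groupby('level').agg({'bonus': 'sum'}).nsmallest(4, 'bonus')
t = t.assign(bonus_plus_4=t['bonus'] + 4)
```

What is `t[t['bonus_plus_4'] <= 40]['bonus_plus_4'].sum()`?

67

group by level, sum of bonus:
       bonus
level       
L3        36
L4       100
L5        89
L6        95
L7        23
take 4 rows with smallest bonus:
       bonus
level       
L7        23
L3        36
L5        89
L6        95
add column bonus_plus_4 = t['bonus'] + 4:
       bonus  bonus_plus_4
level                     
L7        23            27
L3        36            40
L5        89            93
L6        95            99
filter rows where bonus_plus_4 <= 40:
       bonus  bonus_plus_4
level                     
L7        23            27
L3        36            40
Then the sum of column 'bonus_plus_4': 67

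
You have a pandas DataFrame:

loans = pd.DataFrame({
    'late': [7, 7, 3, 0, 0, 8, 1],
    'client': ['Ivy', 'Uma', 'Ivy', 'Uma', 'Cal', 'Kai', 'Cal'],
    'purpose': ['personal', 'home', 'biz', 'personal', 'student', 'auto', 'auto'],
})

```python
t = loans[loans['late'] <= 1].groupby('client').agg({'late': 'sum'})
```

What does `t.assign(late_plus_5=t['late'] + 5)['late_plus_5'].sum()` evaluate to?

11

filter rows where late <= 1:
   late client   purpose
3     0    Uma  personal
4     0    Cal   student
6     1    Cal      auto
group by client, sum of late:
        late
client      
Cal        1
Uma        0
add column late_plus_5 = t['late'] + 5:
        late  late_plus_5
client                   
Cal        1            6
Uma        0            5
Finally, sum of column 'late_plus_5' = 11.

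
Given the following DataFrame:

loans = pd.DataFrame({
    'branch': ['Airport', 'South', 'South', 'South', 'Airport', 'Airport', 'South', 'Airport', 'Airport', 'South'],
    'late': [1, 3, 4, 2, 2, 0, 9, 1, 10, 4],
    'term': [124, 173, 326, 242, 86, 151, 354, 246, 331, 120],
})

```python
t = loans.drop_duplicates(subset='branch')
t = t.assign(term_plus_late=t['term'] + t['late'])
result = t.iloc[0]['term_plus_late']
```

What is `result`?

125

drop duplicate branch (keep=first):
    branch  late  term
0  Airport     1   124
1    South     3   173
add column term_plus_late = t['term'] + t['late']:
    branch  late  term  term_plus_late
0  Airport     1   124             125
1    South     3   173             176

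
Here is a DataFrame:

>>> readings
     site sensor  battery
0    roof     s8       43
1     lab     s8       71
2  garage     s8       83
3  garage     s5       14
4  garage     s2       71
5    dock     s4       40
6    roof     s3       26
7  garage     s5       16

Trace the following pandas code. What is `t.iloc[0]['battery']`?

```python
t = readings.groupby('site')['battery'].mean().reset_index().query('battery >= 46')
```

group by site, mean of battery:
site
dock      40.0
garage    46.0
lab       71.0
roof      34.5
Name: battery, dtype: float64
reset_index():
     site  battery
0    dock     40.0
1  garage     46.0
2     lab     71.0
3    roof     34.5
filter rows where battery >= 46:
     site  battery
1  garage     46.0
2     lab     71.0
Hence 46.0.

46.0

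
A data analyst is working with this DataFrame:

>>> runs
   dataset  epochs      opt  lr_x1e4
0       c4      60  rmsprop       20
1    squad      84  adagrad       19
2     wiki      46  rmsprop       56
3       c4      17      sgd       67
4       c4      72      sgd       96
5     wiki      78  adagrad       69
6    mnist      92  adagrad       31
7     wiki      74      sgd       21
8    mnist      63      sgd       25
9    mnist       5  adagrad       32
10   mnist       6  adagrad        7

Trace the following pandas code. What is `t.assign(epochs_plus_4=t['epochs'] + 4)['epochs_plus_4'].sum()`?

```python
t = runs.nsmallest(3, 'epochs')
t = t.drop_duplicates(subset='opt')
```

take 3 rows with smallest epochs:
   dataset  epochs      opt  lr_x1e4
9    mnist       5  adagrad       32
10   mnist       6  adagrad        7
3       c4      17      sgd       67
drop duplicate opt (keep=first):
  dataset  epochs      opt  lr_x1e4
9   mnist       5  adagrad       32
3      c4      17      sgd       67
add column epochs_plus_4 = t['epochs'] + 4:
  dataset  epochs      opt  lr_x1e4  epochs_plus_4
9   mnist       5  adagrad       32              9
3      c4      17      sgd       67             21

30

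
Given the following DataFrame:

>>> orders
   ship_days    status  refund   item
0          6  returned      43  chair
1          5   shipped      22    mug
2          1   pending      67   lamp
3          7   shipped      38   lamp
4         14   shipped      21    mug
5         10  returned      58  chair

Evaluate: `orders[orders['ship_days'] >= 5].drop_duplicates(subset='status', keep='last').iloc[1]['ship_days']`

10

filter rows where ship_days >= 5:
   ship_days    status  refund   item
0          6  returned      43  chair
1          5   shipped      22    mug
3          7   shipped      38   lamp
4         14   shipped      21    mug
5         10  returned      58  chair
drop duplicate status (keep=last):
   ship_days    status  refund   item
4         14   shipped      21    mug
5         10  returned      58  chair
Then the value at position 1, column 'ship_days': 10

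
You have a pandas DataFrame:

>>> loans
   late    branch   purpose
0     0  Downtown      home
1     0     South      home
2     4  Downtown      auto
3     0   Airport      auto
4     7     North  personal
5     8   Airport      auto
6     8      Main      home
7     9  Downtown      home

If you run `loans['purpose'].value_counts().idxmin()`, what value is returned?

value_counts of purpose:
purpose
home        4
auto        3
personal    1
Name: count, dtype: int64
Then the label with the smallest value: personal

personal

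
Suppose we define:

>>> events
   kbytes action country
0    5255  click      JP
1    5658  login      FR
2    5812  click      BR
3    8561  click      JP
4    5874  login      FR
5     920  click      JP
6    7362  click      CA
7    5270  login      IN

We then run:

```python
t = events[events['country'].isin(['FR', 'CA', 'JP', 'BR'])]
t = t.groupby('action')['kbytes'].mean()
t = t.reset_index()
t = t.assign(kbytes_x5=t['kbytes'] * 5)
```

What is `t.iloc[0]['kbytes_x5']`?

27910.0

filter rows where country in ['FR', 'CA', 'JP', 'BR']:
   kbytes action country
0    5255  click      JP
1    5658  login      FR
2    5812  click      BR
3    8561  click      JP
4    5874  login      FR
5     920  click      JP
6    7362  click      CA
group by action, mean of kbytes:
action
click    5582.0
login    5766.0
Name: kbytes, dtype: float64
reset_index():
  action  kbytes
0  click  5582.0
1  login  5766.0
add column kbytes_x5 = t['kbytes'] * 5:
  action  kbytes  kbytes_x5
0  click  5582.0    27910.0
1  login  5766.0    28830.0
So iloc[0]['kbytes_x5'] = 27910.0.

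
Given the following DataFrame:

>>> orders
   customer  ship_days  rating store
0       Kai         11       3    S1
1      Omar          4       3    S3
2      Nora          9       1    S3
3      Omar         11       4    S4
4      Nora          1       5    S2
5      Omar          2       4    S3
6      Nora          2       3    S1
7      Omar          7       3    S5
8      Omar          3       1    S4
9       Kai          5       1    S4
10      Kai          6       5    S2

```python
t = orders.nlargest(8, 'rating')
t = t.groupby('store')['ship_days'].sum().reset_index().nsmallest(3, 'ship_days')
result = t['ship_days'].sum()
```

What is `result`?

20

take 8 rows with largest rating:
   customer  ship_days  rating store
4      Nora          1       5    S2
10      Kai          6       5    S2
3      Omar         11       4    S4
5      Omar          2       4    S3
0       Kai         11       3    S1
1      Omar          4       3    S3
6      Nora          2       3    S1
7      Omar          7       3    S5
group by store, sum of ship_days:
store
S1    13
S2     7
S3     6
S4    11
S5     7
Name: ship_days, dtype: int64
reset_index():
  store  ship_days
0    S1         13
1    S2          7
2    S3          6
3    S4         11
4    S5          7
take 3 rows with smallest ship_days:
  store  ship_days
2    S3          6
1    S2          7
4    S5          7
Hence 20.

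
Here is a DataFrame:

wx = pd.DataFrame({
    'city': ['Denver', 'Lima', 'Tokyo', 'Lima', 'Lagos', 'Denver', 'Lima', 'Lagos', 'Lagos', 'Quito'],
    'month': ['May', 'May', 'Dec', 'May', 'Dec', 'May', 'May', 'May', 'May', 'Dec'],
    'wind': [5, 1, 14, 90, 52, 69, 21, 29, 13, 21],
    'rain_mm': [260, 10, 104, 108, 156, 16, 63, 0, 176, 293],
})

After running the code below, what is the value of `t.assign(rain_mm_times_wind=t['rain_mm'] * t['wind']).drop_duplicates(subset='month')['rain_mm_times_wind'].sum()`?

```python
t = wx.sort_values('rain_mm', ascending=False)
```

7453

sort by rain_mm descending:
     city month  wind  rain_mm
9   Quito   Dec    21      293
0  Denver   May     5      260
8   Lagos   May    13      176
4   Lagos   Dec    52      156
3    Lima   May    90      108
2   Tokyo   Dec    14      104
6    Lima   May    21       63
5  Denver   May    69       16
1    Lima   May     1       10
7   Lagos   May    29        0
add column rain_mm_times_wind = t['rain_mm'] * t['wind']:
     city month  wind  rain_mm  rain_mm_times_wind
9   Quito   Dec    21      293                6153
0  Denver   May     5      260                1300
8   Lagos   May    13      176                2288
4   Lagos   Dec    52      156                8112
3    Lima   May    90      108                9720
2   Tokyo   Dec    14      104                1456
6    Lima   May    21       63                1323
5  Denver   May    69       16                1104
1    Lima   May     1       10                  10
7   Lagos   May    29        0                   0
drop duplicate month (keep=first):
     city month  wind  rain_mm  rain_mm_times_wind
9   Quito   Dec    21      293                6153
0  Denver   May     5      260                1300
Hence 7453.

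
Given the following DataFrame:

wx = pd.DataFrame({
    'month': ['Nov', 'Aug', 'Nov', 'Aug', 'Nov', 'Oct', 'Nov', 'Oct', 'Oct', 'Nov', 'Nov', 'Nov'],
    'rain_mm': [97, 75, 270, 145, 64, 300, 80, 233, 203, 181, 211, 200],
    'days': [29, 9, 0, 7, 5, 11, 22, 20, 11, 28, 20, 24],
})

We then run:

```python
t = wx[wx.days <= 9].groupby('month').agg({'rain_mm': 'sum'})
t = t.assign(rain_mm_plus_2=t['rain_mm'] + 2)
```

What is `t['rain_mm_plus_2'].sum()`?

558

filter rows where days <= 9:
  month  rain_mm  days
1   Aug       75     9
2   Nov      270     0
3   Aug      145     7
4   Nov       64     5
group by month, sum of rain_mm:
       rain_mm
month         
Aug        220
Nov        334
add column rain_mm_plus_2 = t['rain_mm'] + 2:
       rain_mm  rain_mm_plus_2
month                         
Aug        220             222
Nov        334             336
The sum of column 'rain_mm_plus_2' is 558.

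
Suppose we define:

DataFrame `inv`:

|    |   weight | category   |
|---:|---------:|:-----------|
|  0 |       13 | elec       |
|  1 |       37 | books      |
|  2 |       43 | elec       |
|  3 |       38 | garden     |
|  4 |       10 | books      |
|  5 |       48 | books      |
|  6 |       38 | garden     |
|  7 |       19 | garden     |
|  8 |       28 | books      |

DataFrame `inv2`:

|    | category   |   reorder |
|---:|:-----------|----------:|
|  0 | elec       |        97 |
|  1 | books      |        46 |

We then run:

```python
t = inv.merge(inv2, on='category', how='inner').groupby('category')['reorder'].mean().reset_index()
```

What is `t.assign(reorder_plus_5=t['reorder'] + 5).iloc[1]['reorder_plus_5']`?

102.0

merge on 'category' (how='inner') → 6 rows:
   weight category  reorder
0      13     elec       97
1      37    books       46
2      43     elec       97
3      10    books       46
4      48    books       46
5      28    books       46
group by category, mean of reorder:
category
books    46.0
elec     97.0
Name: reorder, dtype: float64
reset_index():
  category  reorder
0    books     46.0
1     elec     97.0
add column reorder_plus_5 = t['reorder'] + 5:
  category  reorder  reorder_plus_5
0    books     46.0            51.0
1     elec     97.0           102.0
Hence 102.0.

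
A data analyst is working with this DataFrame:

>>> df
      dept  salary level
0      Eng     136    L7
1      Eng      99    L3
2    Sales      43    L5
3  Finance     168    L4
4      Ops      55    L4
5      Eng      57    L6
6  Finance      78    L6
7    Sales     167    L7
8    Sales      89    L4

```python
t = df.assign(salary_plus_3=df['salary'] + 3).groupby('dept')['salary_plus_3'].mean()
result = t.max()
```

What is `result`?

126.0

add column salary_plus_3 = df['salary'] + 3:
      dept  salary level  salary_plus_3
0      Eng     136    L7            139
1      Eng      99    L3            102
2    Sales      43    L5             46
3  Finance     168    L4            171
4      Ops      55    L4             58
5      Eng      57    L6             60
6  Finance      78    L6             81
7    Sales     167    L7            170
8    Sales      89    L4             92
group by dept, mean of salary_plus_3:
dept
Eng        100.333333
Finance    126.000000
Ops         58.000000
Sales      102.666667
Name: salary_plus_3, dtype: float64
max of the resulting series → 126.0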